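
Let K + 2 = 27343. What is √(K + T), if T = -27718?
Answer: I*√377 ≈ 19.417*I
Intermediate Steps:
K = 27341 (K = -2 + 27343 = 27341)
√(K + T) = √(27341 - 27718) = √(-377) = I*√377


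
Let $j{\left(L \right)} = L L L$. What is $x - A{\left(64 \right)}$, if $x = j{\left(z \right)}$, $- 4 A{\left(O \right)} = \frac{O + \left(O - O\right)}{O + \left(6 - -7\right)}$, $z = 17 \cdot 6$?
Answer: $\frac{81713032}{77} \approx 1.0612 \cdot 10^{6}$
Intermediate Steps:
$z = 102$
$j{\left(L \right)} = L^{3}$ ($j{\left(L \right)} = L^{2} L = L^{3}$)
$A{\left(O \right)} = - \frac{O}{4 \left(13 + O\right)}$ ($A{\left(O \right)} = - \frac{\left(O + \left(O - O\right)\right) \frac{1}{O + \left(6 - -7\right)}}{4} = - \frac{\left(O + 0\right) \frac{1}{O + \left(6 + 7\right)}}{4} = - \frac{O \frac{1}{O + 13}}{4} = - \frac{O \frac{1}{13 + O}}{4} = - \frac{O}{4 \left(13 + O\right)}$)
$x = 1061208$ ($x = 102^{3} = 1061208$)
$x - A{\left(64 \right)} = 1061208 - \left(-1\right) 64 \frac{1}{52 + 4 \cdot 64} = 1061208 - \left(-1\right) 64 \frac{1}{52 + 256} = 1061208 - \left(-1\right) 64 \cdot \frac{1}{308} = 1061208 - - \frac{16}{77} = 1061208 + \frac{16}{77} = \frac{81713032}{77}$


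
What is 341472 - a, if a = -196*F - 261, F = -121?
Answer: 318017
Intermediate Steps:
a = 23455 (a = -196*(-121) - 261 = 23716 - 261 = 23455)
341472 - a = 341472 - 1*23455 = 341472 - 23455 = 318017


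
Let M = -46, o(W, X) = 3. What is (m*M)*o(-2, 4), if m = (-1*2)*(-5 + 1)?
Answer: -1104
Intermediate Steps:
m = 8 (m = -2*(-4) = 8)
(m*M)*o(-2, 4) = (8*(-46))*3 = -368*3 = -1104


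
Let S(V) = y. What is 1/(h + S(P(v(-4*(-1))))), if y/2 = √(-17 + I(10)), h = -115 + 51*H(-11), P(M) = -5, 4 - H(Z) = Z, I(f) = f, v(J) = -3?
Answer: 325/211264 - I*√7/211264 ≈ 0.0015384 - 1.2523e-5*I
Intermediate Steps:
H(Z) = 4 - Z
h = 650 (h = -115 + 51*(4 - 1*(-11)) = -115 + 51*(4 + 11) = -115 + 51*15 = -115 + 765 = 650)
y = 2*I*√7 (y = 2*√(-17 + 10) = 2*√(-7) = 2*(I*√7) = 2*I*√7 ≈ 5.2915*I)
S(V) = 2*I*√7
1/(h + S(P(v(-4*(-1))))) = 1/(650 + 2*I*√7)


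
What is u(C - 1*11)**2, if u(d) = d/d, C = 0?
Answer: 1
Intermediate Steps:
u(d) = 1
u(C - 1*11)**2 = 1**2 = 1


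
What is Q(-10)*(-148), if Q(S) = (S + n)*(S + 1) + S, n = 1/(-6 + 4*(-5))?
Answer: -154586/13 ≈ -11891.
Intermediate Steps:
n = -1/26 (n = 1/(-6 - 20) = 1/(-26) = -1/26 ≈ -0.038462)
Q(S) = S + (1 + S)*(-1/26 + S) (Q(S) = (S - 1/26)*(S + 1) + S = (-1/26 + S)*(1 + S) + S = (1 + S)*(-1/26 + S) + S = S + (1 + S)*(-1/26 + S))
Q(-10)*(-148) = (-1/26 + (-10)**2 + (51/26)*(-10))*(-148) = (-1/26 + 100 - 255/13)*(-148) = (2089/26)*(-148) = -154586/13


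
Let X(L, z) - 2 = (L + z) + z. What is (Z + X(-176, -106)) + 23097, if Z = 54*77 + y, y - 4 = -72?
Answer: 26801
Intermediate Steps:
y = -68 (y = 4 - 72 = -68)
X(L, z) = 2 + L + 2*z (X(L, z) = 2 + ((L + z) + z) = 2 + (L + 2*z) = 2 + L + 2*z)
Z = 4090 (Z = 54*77 - 68 = 4158 - 68 = 4090)
(Z + X(-176, -106)) + 23097 = (4090 + (2 - 176 + 2*(-106))) + 23097 = (4090 + (2 - 176 - 212)) + 23097 = (4090 - 386) + 23097 = 3704 + 23097 = 26801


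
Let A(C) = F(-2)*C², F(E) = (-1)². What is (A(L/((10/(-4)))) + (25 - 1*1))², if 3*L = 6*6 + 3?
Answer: 1628176/625 ≈ 2605.1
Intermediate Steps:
L = 13 (L = (6*6 + 3)/3 = (36 + 3)/3 = (⅓)*39 = 13)
F(E) = 1
A(C) = C² (A(C) = 1*C² = C²)
(A(L/((10/(-4)))) + (25 - 1*1))² = ((13/((10/(-4))))² + (25 - 1*1))² = ((13/((10*(-¼))))² + (25 - 1))² = ((13/(-5/2))² + 24)² = ((13*(-⅖))² + 24)² = ((-26/5)² + 24)² = (676/25 + 24)² = (1276/25)² = 1628176/625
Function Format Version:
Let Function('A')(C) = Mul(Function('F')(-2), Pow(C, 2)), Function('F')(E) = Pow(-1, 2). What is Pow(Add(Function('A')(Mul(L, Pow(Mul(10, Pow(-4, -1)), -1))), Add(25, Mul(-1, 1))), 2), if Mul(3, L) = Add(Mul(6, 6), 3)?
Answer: Rational(1628176, 625) ≈ 2605.1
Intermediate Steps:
L = 13 (L = Mul(Rational(1, 3), Add(Mul(6, 6), 3)) = Mul(Rational(1, 3), Add(36, 3)) = Mul(Rational(1, 3), 39) = 13)
Function('F')(E) = 1
Function('A')(C) = Pow(C, 2) (Function('A')(C) = Mul(1, Pow(C, 2)) = Pow(C, 2))
Pow(Add(Function('A')(Mul(L, Pow(Mul(10, Pow(-4, -1)), -1))), Add(25, Mul(-1, 1))), 2) = Pow(Add(Pow(Mul(13, Pow(Mul(10, Pow(-4, -1)), -1)), 2), Add(25, Mul(-1, 1))), 2) = Pow(Add(Pow(Mul(13, Pow(Mul(10, Rational(-1, 4)), -1)), 2), Add(25, -1)), 2) = Pow(Add(Pow(Mul(13, Pow(Rational(-5, 2), -1)), 2), 24), 2) = Pow(Add(Pow(Mul(13, Rational(-2, 5)), 2), 24), 2) = Pow(Add(Pow(Rational(-26, 5), 2), 24), 2) = Pow(Add(Rational(676, 25), 24), 2) = Pow(Rational(1276, 25), 2) = Rational(1628176, 625)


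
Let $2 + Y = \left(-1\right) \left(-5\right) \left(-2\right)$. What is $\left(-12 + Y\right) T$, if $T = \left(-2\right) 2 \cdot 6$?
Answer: $576$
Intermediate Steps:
$T = -24$ ($T = \left(-4\right) 6 = -24$)
$Y = -12$ ($Y = -2 + \left(-1\right) \left(-5\right) \left(-2\right) = -2 + 5 \left(-2\right) = -2 - 10 = -12$)
$\left(-12 + Y\right) T = \left(-12 - 12\right) \left(-24\right) = \left(-24\right) \left(-24\right) = 576$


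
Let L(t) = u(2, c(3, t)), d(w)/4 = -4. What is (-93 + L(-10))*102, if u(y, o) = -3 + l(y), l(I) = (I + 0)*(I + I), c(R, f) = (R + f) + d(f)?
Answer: -8976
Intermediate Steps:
d(w) = -16 (d(w) = 4*(-4) = -16)
c(R, f) = -16 + R + f (c(R, f) = (R + f) - 16 = -16 + R + f)
l(I) = 2*I² (l(I) = I*(2*I) = 2*I²)
u(y, o) = -3 + 2*y²
L(t) = 5 (L(t) = -3 + 2*2² = -3 + 2*4 = -3 + 8 = 5)
(-93 + L(-10))*102 = (-93 + 5)*102 = -88*102 = -8976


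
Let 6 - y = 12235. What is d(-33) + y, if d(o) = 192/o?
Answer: -134583/11 ≈ -12235.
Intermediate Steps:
y = -12229 (y = 6 - 1*12235 = 6 - 12235 = -12229)
d(-33) + y = 192/(-33) - 12229 = 192*(-1/33) - 12229 = -64/11 - 12229 = -134583/11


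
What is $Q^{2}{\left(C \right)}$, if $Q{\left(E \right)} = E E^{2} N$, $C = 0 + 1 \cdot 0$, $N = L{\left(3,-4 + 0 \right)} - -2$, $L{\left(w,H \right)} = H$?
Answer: $0$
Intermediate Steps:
$N = -2$ ($N = \left(-4 + 0\right) - -2 = -4 + 2 = -2$)
$C = 0$ ($C = 0 + 0 = 0$)
$Q{\left(E \right)} = - 2 E^{3}$ ($Q{\left(E \right)} = E E^{2} \left(-2\right) = E^{3} \left(-2\right) = - 2 E^{3}$)
$Q^{2}{\left(C \right)} = \left(- 2 \cdot 0^{3}\right)^{2} = \left(\left(-2\right) 0\right)^{2} = 0^{2} = 0$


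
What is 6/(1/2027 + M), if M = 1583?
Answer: 6081/1604371 ≈ 0.0037903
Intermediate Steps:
6/(1/2027 + M) = 6/(1/2027 + 1583) = 6/(3208742/2027) = (2027/3208742)*6 = 6081/1604371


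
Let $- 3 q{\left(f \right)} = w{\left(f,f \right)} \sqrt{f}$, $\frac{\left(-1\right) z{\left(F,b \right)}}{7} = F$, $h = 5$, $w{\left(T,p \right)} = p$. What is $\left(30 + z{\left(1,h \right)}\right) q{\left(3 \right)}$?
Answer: $- 23 \sqrt{3} \approx -39.837$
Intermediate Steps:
$z{\left(F,b \right)} = - 7 F$
$q{\left(f \right)} = - \frac{f^{\frac{3}{2}}}{3}$ ($q{\left(f \right)} = - \frac{f \sqrt{f}}{3} = - \frac{f^{\frac{3}{2}}}{3}$)
$\left(30 + z{\left(1,h \right)}\right) q{\left(3 \right)} = \left(30 - 7\right) \left(- \frac{3^{\frac{3}{2}}}{3}\right) = \left(30 - 7\right) \left(- \frac{3 \sqrt{3}}{3}\right) = 23 \left(- \sqrt{3}\right) = - 23 \sqrt{3}$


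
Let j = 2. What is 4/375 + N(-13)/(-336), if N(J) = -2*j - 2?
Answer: 599/21000 ≈ 0.028524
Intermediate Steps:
N(J) = -6 (N(J) = -2*2 - 2 = -4 - 2 = -6)
4/375 + N(-13)/(-336) = 4/375 - 6/(-336) = 4*(1/375) - 6*(-1/336) = 4/375 + 1/56 = 599/21000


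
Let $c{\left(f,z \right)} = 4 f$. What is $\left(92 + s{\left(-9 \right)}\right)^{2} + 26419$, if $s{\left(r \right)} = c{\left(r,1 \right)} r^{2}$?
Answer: $8001395$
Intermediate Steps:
$s{\left(r \right)} = 4 r^{3}$ ($s{\left(r \right)} = 4 r r^{2} = 4 r^{3}$)
$\left(92 + s{\left(-9 \right)}\right)^{2} + 26419 = \left(92 + 4 \left(-9\right)^{3}\right)^{2} + 26419 = \left(92 + 4 \left(-729\right)\right)^{2} + 26419 = \left(92 - 2916\right)^{2} + 26419 = \left(-2824\right)^{2} + 26419 = 7974976 + 26419 = 8001395$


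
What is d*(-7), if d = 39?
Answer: -273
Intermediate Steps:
d*(-7) = 39*(-7) = -273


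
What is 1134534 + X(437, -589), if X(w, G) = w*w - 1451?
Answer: 1324052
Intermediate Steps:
X(w, G) = -1451 + w² (X(w, G) = w² - 1451 = -1451 + w²)
1134534 + X(437, -589) = 1134534 + (-1451 + 437²) = 1134534 + (-1451 + 190969) = 1134534 + 189518 = 1324052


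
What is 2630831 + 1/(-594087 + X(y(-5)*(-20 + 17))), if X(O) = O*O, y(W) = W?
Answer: 1562350559321/593862 ≈ 2.6308e+6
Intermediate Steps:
X(O) = O²
2630831 + 1/(-594087 + X(y(-5)*(-20 + 17))) = 2630831 + 1/(-594087 + (-5*(-20 + 17))²) = 2630831 + 1/(-594087 + (-5*(-3))²) = 2630831 + 1/(-594087 + 15²) = 2630831 + 1/(-594087 + 225) = 2630831 + 1/(-593862) = 2630831 - 1/593862 = 1562350559321/593862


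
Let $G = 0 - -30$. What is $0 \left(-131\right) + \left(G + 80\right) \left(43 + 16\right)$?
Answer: $6490$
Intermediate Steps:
$G = 30$ ($G = 0 + 30 = 30$)
$0 \left(-131\right) + \left(G + 80\right) \left(43 + 16\right) = 0 \left(-131\right) + \left(30 + 80\right) \left(43 + 16\right) = 0 + 110 \cdot 59 = 0 + 6490 = 6490$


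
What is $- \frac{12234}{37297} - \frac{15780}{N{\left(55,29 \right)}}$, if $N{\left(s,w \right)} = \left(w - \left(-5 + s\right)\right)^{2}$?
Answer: $- \frac{197980618}{5482659} \approx -36.11$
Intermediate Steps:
$N{\left(s,w \right)} = \left(5 + w - s\right)^{2}$
$- \frac{12234}{37297} - \frac{15780}{N{\left(55,29 \right)}} = - \frac{12234}{37297} - \frac{15780}{\left(5 + 29 - 55\right)^{2}} = \left(-12234\right) \frac{1}{37297} - \frac{15780}{\left(5 + 29 - 55\right)^{2}} = - \frac{12234}{37297} - \frac{15780}{\left(-21\right)^{2}} = - \frac{12234}{37297} - \frac{15780}{441} = - \frac{12234}{37297} - \frac{5260}{147} = - \frac{197980618}{5482659}$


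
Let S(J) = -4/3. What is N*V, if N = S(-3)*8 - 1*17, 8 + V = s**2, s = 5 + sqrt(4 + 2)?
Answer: -1909/3 - 830*sqrt(6)/3 ≈ -1314.0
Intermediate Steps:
S(J) = -4/3 (S(J) = -4*1/3 = -4/3)
s = 5 + sqrt(6) ≈ 7.4495
V = -8 + (5 + sqrt(6))**2 ≈ 47.495
N = -83/3 (N = -4/3*8 - 1*17 = -32/3 - 17 = -83/3 ≈ -27.667)
N*V = -83*(23 + 10*sqrt(6))/3 = -1909/3 - 830*sqrt(6)/3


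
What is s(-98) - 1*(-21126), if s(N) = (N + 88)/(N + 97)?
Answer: 21136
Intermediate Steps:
s(N) = (88 + N)/(97 + N)
s(-98) - 1*(-21126) = (88 - 98)/(97 - 98) - 1*(-21126) = -10/(-1) + 21126 = -1*(-10) + 21126 = 10 + 21126 = 21136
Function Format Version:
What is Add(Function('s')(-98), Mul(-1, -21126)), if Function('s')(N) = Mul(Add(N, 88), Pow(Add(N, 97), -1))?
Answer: 21136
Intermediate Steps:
Function('s')(N) = Mul(Pow(Add(97, N), -1), Add(88, N)) (Function('s')(N) = Mul(Add(88, N), Pow(Add(97, N), -1)) = Mul(Pow(Add(97, N), -1), Add(88, N)))
Add(Function('s')(-98), Mul(-1, -21126)) = Add(Mul(Pow(Add(97, -98), -1), Add(88, -98)), Mul(-1, -21126)) = Add(Mul(Pow(-1, -1), -10), 21126) = Add(Mul(-1, -10), 21126) = Add(10, 21126) = 21136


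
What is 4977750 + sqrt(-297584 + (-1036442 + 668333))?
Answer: 4977750 + I*sqrt(665693) ≈ 4.9778e+6 + 815.9*I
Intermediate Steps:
4977750 + sqrt(-297584 + (-1036442 + 668333)) = 4977750 + sqrt(-297584 - 368109) = 4977750 + sqrt(-665693) = 4977750 + I*sqrt(665693)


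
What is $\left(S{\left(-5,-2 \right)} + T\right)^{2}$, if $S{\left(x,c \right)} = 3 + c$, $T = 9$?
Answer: $100$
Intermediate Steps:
$\left(S{\left(-5,-2 \right)} + T\right)^{2} = \left(\left(3 - 2\right) + 9\right)^{2} = \left(1 + 9\right)^{2} = 10^{2} = 100$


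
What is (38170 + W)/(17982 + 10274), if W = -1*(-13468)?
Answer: 25819/14128 ≈ 1.8275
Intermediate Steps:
W = 13468
(38170 + W)/(17982 + 10274) = (38170 + 13468)/(17982 + 10274) = 51638/28256 = 51638*(1/28256) = 25819/14128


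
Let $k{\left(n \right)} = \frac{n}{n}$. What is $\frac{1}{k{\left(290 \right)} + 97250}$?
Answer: $\frac{1}{97251} \approx 1.0283 \cdot 10^{-5}$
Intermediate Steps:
$k{\left(n \right)} = 1$
$\frac{1}{k{\left(290 \right)} + 97250} = \frac{1}{1 + 97250} = \frac{1}{97251}$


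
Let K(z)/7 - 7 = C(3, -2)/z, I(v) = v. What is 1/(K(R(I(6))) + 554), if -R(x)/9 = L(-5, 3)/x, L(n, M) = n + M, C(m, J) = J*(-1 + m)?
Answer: 3/1781 ≈ 0.0016844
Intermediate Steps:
L(n, M) = M + n
R(x) = 18/x (R(x) = -9*(3 - 5)/x = -(-18)/x = 18/x)
K(z) = 49 - 28/z (K(z) = 49 + 7*((-2*(-1 + 3))/z) = 49 + 7*((-2*2)/z) = 49 + 7*(-4/z) = 49 - 28/z)
1/(K(R(I(6))) + 554) = 1/((49 - 28/(18/6)) + 554) = 1/((49 - 28/(18*(1/6))) + 554) = 1/((49 - 28/3) + 554) = 1/(119/3 + 554) = 1/(1781/3) = 3/1781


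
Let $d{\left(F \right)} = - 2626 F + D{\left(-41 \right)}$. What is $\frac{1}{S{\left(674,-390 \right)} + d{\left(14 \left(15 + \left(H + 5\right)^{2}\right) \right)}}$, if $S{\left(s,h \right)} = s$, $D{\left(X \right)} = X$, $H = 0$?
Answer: $- \frac{1}{1469927} \approx -6.8031 \cdot 10^{-7}$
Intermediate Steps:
$d{\left(F \right)} = -41 - 2626 F$ ($d{\left(F \right)} = - 2626 F - 41 = -41 - 2626 F$)
$\frac{1}{S{\left(674,-390 \right)} + d{\left(14 \left(15 + \left(H + 5\right)^{2}\right) \right)}} = \frac{1}{674 - \left(41 + 2626 \cdot 14 \left(15 + \left(0 + 5\right)^{2}\right)\right)} = \frac{1}{674 - \left(41 + 2626 \cdot 14 \left(15 + 5^{2}\right)\right)} = \frac{1}{674 - \left(41 + 2626 \cdot 14 \left(15 + 25\right)\right)} = \frac{1}{674 - \left(41 + 2626 \cdot 14 \cdot 40\right)} = \frac{1}{674 - 1470601} = \frac{1}{-1469927} = - \frac{1}{1469927}$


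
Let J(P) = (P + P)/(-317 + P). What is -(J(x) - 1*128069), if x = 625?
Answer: 19722001/154 ≈ 1.2807e+5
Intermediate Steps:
J(P) = 2*P/(-317 + P) (J(P) = (2*P)/(-317 + P) = 2*P/(-317 + P))
-(J(x) - 1*128069) = -(2*625/(-317 + 625) - 1*128069) = -(2*625/308 - 128069) = -(2*625*(1/308) - 128069) = -(625/154 - 128069) = -1*(-19722001/154) = 19722001/154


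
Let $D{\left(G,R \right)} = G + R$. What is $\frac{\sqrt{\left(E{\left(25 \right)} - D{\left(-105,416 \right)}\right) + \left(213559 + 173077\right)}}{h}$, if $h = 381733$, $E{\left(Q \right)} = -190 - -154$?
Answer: $\frac{9 \sqrt{4769}}{381733} \approx 0.0016282$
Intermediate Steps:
$E{\left(Q \right)} = -36$ ($E{\left(Q \right)} = -190 + 154 = -36$)
$\frac{\sqrt{\left(E{\left(25 \right)} - D{\left(-105,416 \right)}\right) + \left(213559 + 173077\right)}}{h} = \frac{\sqrt{\left(-36 - \left(-105 + 416\right)\right) + \left(213559 + 173077\right)}}{381733} = \sqrt{\left(-36 - 311\right) + 386636} \cdot \frac{1}{381733} = \sqrt{-347 + 386636} \cdot \frac{1}{381733} = \sqrt{386289} \cdot \frac{1}{381733} = 9 \sqrt{4769} \cdot \frac{1}{381733} = \frac{9 \sqrt{4769}}{381733}$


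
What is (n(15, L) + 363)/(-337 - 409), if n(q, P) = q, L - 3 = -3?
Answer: -189/373 ≈ -0.50670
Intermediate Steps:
L = 0 (L = 3 - 3 = 0)
(n(15, L) + 363)/(-337 - 409) = (15 + 363)/(-337 - 409) = 378/(-746) = 378*(-1/746) = -189/373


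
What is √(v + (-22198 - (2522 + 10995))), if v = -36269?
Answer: 4*I*√4499 ≈ 268.3*I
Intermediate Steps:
√(v + (-22198 - (2522 + 10995))) = √(-36269 + (-22198 - (2522 + 10995))) = √(-36269 + (-22198 - 1*13517)) = √(-36269 + (-22198 - 13517)) = √(-36269 - 35715) = √(-71984) = 4*I*√4499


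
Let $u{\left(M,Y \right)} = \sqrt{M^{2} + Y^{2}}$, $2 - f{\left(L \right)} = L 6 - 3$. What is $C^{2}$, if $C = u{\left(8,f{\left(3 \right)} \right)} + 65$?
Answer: $\left(65 + \sqrt{233}\right)^{2} \approx 6442.4$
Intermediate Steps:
$f{\left(L \right)} = 5 - 6 L$ ($f{\left(L \right)} = 2 - \left(L 6 - 3\right) = 2 - \left(6 L - 3\right) = 2 - \left(-3 + 6 L\right) = 5 - 6 L$)
$C = 65 + \sqrt{233}$ ($C = \sqrt{8^{2} + \left(5 - 18\right)^{2}} + 65 = \sqrt{64 + \left(5 - 18\right)^{2}} + 65 = \sqrt{64 + \left(-13\right)^{2}} + 65 = \sqrt{64 + 169} + 65 = \sqrt{233} + 65 = 65 + \sqrt{233} \approx 80.264$)
$C^{2} = \left(65 + \sqrt{233}\right)^{2}$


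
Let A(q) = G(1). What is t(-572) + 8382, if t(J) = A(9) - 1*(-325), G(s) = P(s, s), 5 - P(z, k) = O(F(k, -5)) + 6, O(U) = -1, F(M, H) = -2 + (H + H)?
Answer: 8707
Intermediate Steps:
F(M, H) = -2 + 2*H
P(z, k) = 0 (P(z, k) = 5 - (-1 + 6) = 5 - 1*5 = 5 - 5 = 0)
G(s) = 0
A(q) = 0
t(J) = 325 (t(J) = 0 - 1*(-325) = 0 + 325 = 325)
t(-572) + 8382 = 325 + 8382 = 8707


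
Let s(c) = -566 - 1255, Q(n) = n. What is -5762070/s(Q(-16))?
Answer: 1920690/607 ≈ 3164.2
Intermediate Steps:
s(c) = -1821
-5762070/s(Q(-16)) = -5762070/(-1821) = -5762070*(-1/1821) = 1920690/607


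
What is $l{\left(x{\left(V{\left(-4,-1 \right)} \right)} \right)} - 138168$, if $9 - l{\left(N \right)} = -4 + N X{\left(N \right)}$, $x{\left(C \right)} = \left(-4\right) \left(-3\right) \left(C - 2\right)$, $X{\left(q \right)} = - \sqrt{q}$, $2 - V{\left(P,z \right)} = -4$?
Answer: $-138155 + 192 \sqrt{3} \approx -1.3782 \cdot 10^{5}$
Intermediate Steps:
$V{\left(P,z \right)} = 6$ ($V{\left(P,z \right)} = 2 - -4 = 2 + 4 = 6$)
$x{\left(C \right)} = -24 + 12 C$ ($x{\left(C \right)} = 12 \left(C - 2\right) = 12 \left(-2 + C\right) = -24 + 12 C$)
$l{\left(N \right)} = 13 + N^{\frac{3}{2}}$ ($l{\left(N \right)} = 9 - \left(-4 + N \left(- \sqrt{N}\right)\right) = 9 - \left(-4 - N^{\frac{3}{2}}\right) = 9 + \left(4 + N^{\frac{3}{2}}\right) = 13 + N^{\frac{3}{2}}$)
$l{\left(x{\left(V{\left(-4,-1 \right)} \right)} \right)} - 138168 = \left(13 + \left(-24 + 12 \cdot 6\right)^{\frac{3}{2}}\right) - 138168 = \left(13 + \left(-24 + 72\right)^{\frac{3}{2}}\right) - 138168 = \left(13 + 48^{\frac{3}{2}}\right) - 138168 = \left(13 + 192 \sqrt{3}\right) - 138168 = -138155 + 192 \sqrt{3}$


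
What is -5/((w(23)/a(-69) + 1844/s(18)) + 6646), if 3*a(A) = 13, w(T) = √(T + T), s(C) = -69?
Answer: -13314821325/17626892764523 + 928395*√46/35253785529046 ≈ -0.00075519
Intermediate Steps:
w(T) = √2*√T (w(T) = √(2*T) = √2*√T)
a(A) = 13/3 (a(A) = (⅓)*13 = 13/3)
-5/((w(23)/a(-69) + 1844/s(18)) + 6646) = -5/(((√2*√23)/(13/3) + 1844/(-69)) + 6646) = -5/((√46*(3/13) + 1844*(-1/69)) + 6646) = -5/((3*√46/13 - 1844/69) + 6646) = -5/((-1844/69 + 3*√46/13) + 6646) = -5/(456730/69 + 3*√46/13)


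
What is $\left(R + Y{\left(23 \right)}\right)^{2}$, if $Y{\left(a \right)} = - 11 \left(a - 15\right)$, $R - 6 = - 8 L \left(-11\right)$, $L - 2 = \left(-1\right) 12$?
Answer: $925444$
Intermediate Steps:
$L = -10$ ($L = 2 - 12 = -10$)
$R = -874$ ($R = 6 + \left(-8\right) \left(-10\right) \left(-11\right) = 6 + 80 \left(-11\right) = 6 - 880 = -874$)
$Y{\left(a \right)} = 165 - 11 a$ ($Y{\left(a \right)} = - 11 \left(-15 + a\right) = 165 - 11 a$)
$\left(R + Y{\left(23 \right)}\right)^{2} = \left(-874 + \left(165 - 253\right)\right)^{2} = \left(-874 - 88\right)^{2} = \left(-962\right)^{2} = 925444$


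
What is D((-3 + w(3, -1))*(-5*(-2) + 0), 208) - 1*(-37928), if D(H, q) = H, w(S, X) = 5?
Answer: 37948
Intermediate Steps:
D((-3 + w(3, -1))*(-5*(-2) + 0), 208) - 1*(-37928) = (-3 + 5)*(-5*(-2) + 0) - 1*(-37928) = 2*(10 + 0) + 37928 = 2*10 + 37928 = 20 + 37928 = 37948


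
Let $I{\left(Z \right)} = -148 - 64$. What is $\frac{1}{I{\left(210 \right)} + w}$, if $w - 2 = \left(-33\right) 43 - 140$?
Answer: $- \frac{1}{1769} \approx -0.00056529$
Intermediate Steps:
$I{\left(Z \right)} = -212$
$w = -1557$ ($w = 2 - 1559 = -1557$)
$\frac{1}{I{\left(210 \right)} + w} = \frac{1}{-212 - 1557} = \frac{1}{-1769} = - \frac{1}{1769}$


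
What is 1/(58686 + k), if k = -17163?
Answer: 1/41523 ≈ 2.4083e-5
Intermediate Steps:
1/(58686 + k) = 1/(58686 - 17163) = 1/41523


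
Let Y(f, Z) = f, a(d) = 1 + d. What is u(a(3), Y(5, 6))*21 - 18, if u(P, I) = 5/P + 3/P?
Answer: 24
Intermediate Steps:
u(P, I) = 8/P
u(a(3), Y(5, 6))*21 - 18 = (8/(1 + 3))*21 - 18 = (8/4)*21 - 18 = (8*(1/4))*21 - 18 = 2*21 - 18 = 42 - 18 = 24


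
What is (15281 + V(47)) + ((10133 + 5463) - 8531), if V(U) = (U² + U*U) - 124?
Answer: 26640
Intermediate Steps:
V(U) = -124 + 2*U² (V(U) = (U² + U²) - 124 = 2*U² - 124 = -124 + 2*U²)
(15281 + V(47)) + ((10133 + 5463) - 8531) = (15281 + (-124 + 2*47²)) + ((10133 + 5463) - 8531) = (15281 + (-124 + 2*2209)) + (15596 - 8531) = (15281 + (-124 + 4418)) + 7065 = (15281 + 4294) + 7065 = 19575 + 7065 = 26640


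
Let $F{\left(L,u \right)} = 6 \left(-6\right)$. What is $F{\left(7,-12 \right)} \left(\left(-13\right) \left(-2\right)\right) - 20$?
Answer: $-956$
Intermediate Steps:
$F{\left(L,u \right)} = -36$
$F{\left(7,-12 \right)} \left(\left(-13\right) \left(-2\right)\right) - 20 = - 36 \left(\left(-13\right) \left(-2\right)\right) - 20 = \left(-36\right) 26 - 20 = -936 - 20 = -956$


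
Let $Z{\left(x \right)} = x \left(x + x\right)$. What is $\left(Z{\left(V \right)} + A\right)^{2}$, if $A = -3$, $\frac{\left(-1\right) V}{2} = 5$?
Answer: $38809$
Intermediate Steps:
$V = -10$ ($V = \left(-2\right) 5 = -10$)
$Z{\left(x \right)} = 2 x^{2}$ ($Z{\left(x \right)} = x 2 x = 2 x^{2}$)
$\left(Z{\left(V \right)} + A\right)^{2} = \left(2 \left(-10\right)^{2} - 3\right)^{2} = \left(2 \cdot 100 - 3\right)^{2} = \left(200 - 3\right)^{2} = 197^{2} = 38809$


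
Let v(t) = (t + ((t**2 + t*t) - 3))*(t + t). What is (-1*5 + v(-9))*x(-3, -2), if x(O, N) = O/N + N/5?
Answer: -5951/2 ≈ -2975.5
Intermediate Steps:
x(O, N) = N/5 + O/N (x(O, N) = O/N + N*(1/5) = O/N + N/5 = N/5 + O/N)
v(t) = 2*t*(-3 + t + 2*t**2) (v(t) = (t + ((t**2 + t**2) - 3))*(2*t) = (t + (2*t**2 - 3))*(2*t) = (t + (-3 + 2*t**2))*(2*t) = (-3 + t + 2*t**2)*(2*t) = 2*t*(-3 + t + 2*t**2))
(-1*5 + v(-9))*x(-3, -2) = (-1*5 + 2*(-9)*(-3 - 9 + 2*(-9)**2))*((1/5)*(-2) - 3/(-2)) = (-5 + 2*(-9)*(-3 - 9 + 2*81))*(-2/5 - 3*(-1/2)) = (-5 + 2*(-9)*(-3 - 9 + 162))*(-2/5 + 3/2) = (-5 + 2*(-9)*150)*(11/10) = (-5 - 2700)*(11/10) = -2705*11/10 = -5951/2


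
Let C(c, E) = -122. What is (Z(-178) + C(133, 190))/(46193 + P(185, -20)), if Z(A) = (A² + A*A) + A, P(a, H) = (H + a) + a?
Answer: 63068/46543 ≈ 1.3550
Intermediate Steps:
P(a, H) = H + 2*a
Z(A) = A + 2*A² (Z(A) = (A² + A²) + A = 2*A² + A = A + 2*A²)
(Z(-178) + C(133, 190))/(46193 + P(185, -20)) = (-178*(1 + 2*(-178)) - 122)/(46193 + (-20 + 2*185)) = (-178*(1 - 356) - 122)/(46193 + (-20 + 370)) = (-178*(-355) - 122)/(46193 + 350) = (63190 - 122)/46543 = 63068*(1/46543) = 63068/46543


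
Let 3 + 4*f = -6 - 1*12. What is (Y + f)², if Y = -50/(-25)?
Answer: 169/16 ≈ 10.563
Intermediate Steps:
f = -21/4 (f = -¾ + (-6 - 1*12)/4 = -¾ + (-6 - 12)/4 = -¾ + (¼)*(-18) = -¾ - 9/2 = -21/4 ≈ -5.2500)
Y = 2 (Y = -50*(-1/25) = 2)
(Y + f)² = (2 - 21/4)² = (-13/4)² = 169/16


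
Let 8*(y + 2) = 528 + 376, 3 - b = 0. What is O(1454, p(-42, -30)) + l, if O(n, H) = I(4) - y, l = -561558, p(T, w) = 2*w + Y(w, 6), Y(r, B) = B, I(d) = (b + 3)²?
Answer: -561633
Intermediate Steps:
b = 3 (b = 3 - 1*0 = 3 + 0 = 3)
I(d) = 36 (I(d) = (3 + 3)² = 6² = 36)
p(T, w) = 6 + 2*w (p(T, w) = 2*w + 6 = 6 + 2*w)
y = 111 (y = -2 + (528 + 376)/8 = -2 + (⅛)*904 = -2 + 113 = 111)
O(n, H) = -75 (O(n, H) = 36 - 1*111 = 36 - 111 = -75)
O(1454, p(-42, -30)) + l = -75 - 561558 = -561633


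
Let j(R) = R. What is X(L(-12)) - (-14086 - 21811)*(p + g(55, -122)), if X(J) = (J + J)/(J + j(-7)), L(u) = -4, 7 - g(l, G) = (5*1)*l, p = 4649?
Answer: 1729912335/11 ≈ 1.5726e+8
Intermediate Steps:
g(l, G) = 7 - 5*l (g(l, G) = 7 - 5*1*l = 7 - 5*l)
X(J) = 2*J/(-7 + J) (X(J) = (J + J)/(J - 7) = (2*J)/(-7 + J) = 2*J/(-7 + J))
X(L(-12)) - (-14086 - 21811)*(p + g(55, -122)) = 2*(-4)/(-7 - 4) - (-14086 - 21811)*(4649 + (7 - 5*55)) = 2*(-4)/(-11) - (-35897)*(4649 + (7 - 275)) = 2*(-4)*(-1/11) - (-35897)*(4649 - 268) = 8/11 - (-35897)*4381 = 8/11 - 1*(-157264757) = 8/11 + 157264757 = 1729912335/11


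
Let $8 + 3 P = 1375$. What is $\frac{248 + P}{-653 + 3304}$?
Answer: $\frac{2111}{7953} \approx 0.26543$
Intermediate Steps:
$P = \frac{1367}{3}$ ($P = - \frac{8}{3} + \frac{1}{3} \cdot 1375 = - \frac{8}{3} + \frac{1375}{3} = \frac{1367}{3} \approx 455.67$)
$\frac{248 + P}{-653 + 3304} = \frac{248 + \frac{1367}{3}}{-653 + 3304} = \frac{2111}{3 \cdot 2651} = \frac{2111}{3} \cdot \frac{1}{2651} = \frac{2111}{7953}$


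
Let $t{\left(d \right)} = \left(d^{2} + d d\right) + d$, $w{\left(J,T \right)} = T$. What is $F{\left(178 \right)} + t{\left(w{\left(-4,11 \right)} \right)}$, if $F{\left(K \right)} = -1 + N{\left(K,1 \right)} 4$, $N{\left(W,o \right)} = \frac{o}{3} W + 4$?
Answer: $\frac{1516}{3} \approx 505.33$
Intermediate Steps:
$N{\left(W,o \right)} = 4 + \frac{W o}{3}$ ($N{\left(W,o \right)} = o \frac{1}{3} W + 4 = \frac{o}{3} W + 4 = \frac{W o}{3} + 4 = 4 + \frac{W o}{3}$)
$t{\left(d \right)} = d + 2 d^{2}$ ($t{\left(d \right)} = \left(d^{2} + d^{2}\right) + d = 2 d^{2} + d = d + 2 d^{2}$)
$F{\left(K \right)} = 15 + \frac{4 K}{3}$ ($F{\left(K \right)} = -1 + \left(4 + \frac{1}{3} K 1\right) 4 = -1 + \left(4 + \frac{K}{3}\right) 4 = -1 + \left(16 + \frac{4 K}{3}\right) = 15 + \frac{4 K}{3}$)
$F{\left(178 \right)} + t{\left(w{\left(-4,11 \right)} \right)} = \left(15 + \frac{4}{3} \cdot 178\right) + 11 \left(1 + 2 \cdot 11\right) = \left(15 + \frac{712}{3}\right) + 11 \left(1 + 22\right) = \frac{757}{3} + 11 \cdot 23 = \frac{757}{3} + 253 = \frac{1516}{3}$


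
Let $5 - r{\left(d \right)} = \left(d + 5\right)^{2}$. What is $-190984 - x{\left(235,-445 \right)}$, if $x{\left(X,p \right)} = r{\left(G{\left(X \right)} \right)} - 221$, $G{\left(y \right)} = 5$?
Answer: $-190668$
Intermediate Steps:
$r{\left(d \right)} = 5 - \left(5 + d\right)^{2}$ ($r{\left(d \right)} = 5 - \left(d + 5\right)^{2} = 5 - \left(5 + d\right)^{2}$)
$x{\left(X,p \right)} = -316$ ($x{\left(X,p \right)} = \left(5 - \left(5 + 5\right)^{2}\right) - 221 = \left(5 - 10^{2}\right) - 221 = \left(5 - 100\right) - 221 = -95 - 221 = -316$)
$-190984 - x{\left(235,-445 \right)} = -190984 - -316 = -190984 + 316 = -190668$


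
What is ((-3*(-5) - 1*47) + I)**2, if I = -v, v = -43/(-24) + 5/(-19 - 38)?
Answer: 26245129/23104 ≈ 1136.0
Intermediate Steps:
v = 259/152 (v = -43*(-1/24) + 5/(-57) = 43/24 + 5*(-1/57) = 43/24 - 5/57 = 259/152 ≈ 1.7039)
I = -259/152 (I = -1*259/152 = -259/152 ≈ -1.7039)
((-3*(-5) - 1*47) + I)**2 = ((-3*(-5) - 1*47) - 259/152)**2 = ((15 - 47) - 259/152)**2 = (-32 - 259/152)**2 = (-5123/152)**2 = 26245129/23104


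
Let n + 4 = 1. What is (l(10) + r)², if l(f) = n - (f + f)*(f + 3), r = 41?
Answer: 49284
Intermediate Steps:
n = -3 (n = -4 + 1 = -3)
l(f) = -3 - 2*f*(3 + f) (l(f) = -3 - (f + f)*(f + 3) = -3 - 2*f*(3 + f))
(l(10) + r)² = ((-3 - 6*10 - 2*10²) + 41)² = ((-3 - 60 - 2*100) + 41)² = ((-3 - 60 - 200) + 41)² = (-263 + 41)² = (-222)² = 49284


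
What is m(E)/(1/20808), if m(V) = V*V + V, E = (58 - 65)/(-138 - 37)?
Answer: 541008/625 ≈ 865.61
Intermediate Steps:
E = 1/25 (E = -7/(-175) = -7*(-1/175) = 1/25 ≈ 0.040000)
m(V) = V + V² (m(V) = V² + V = V + V²)
m(E)/(1/20808) = ((1 + 1/25)/25)/(1/20808) = ((1/25)*(26/25))/(1/20808) = (26/625)*20808 = 541008/625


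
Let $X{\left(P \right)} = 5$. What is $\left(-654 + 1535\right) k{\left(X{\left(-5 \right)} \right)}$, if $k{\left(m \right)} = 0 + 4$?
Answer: $3524$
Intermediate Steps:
$k{\left(m \right)} = 4$
$\left(-654 + 1535\right) k{\left(X{\left(-5 \right)} \right)} = \left(-654 + 1535\right) 4 = 881 \cdot 4 = 3524$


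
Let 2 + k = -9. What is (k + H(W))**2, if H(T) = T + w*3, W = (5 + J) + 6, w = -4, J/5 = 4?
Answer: 64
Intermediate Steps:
k = -11 (k = -2 - 9 = -11)
J = 20 (J = 5*4 = 20)
W = 31 (W = (5 + 20) + 6 = 25 + 6 = 31)
H(T) = -12 + T (H(T) = T - 4*3 = T - 12 = -12 + T)
(k + H(W))**2 = (-11 + (-12 + 31))**2 = (-11 + 19)**2 = 8**2 = 64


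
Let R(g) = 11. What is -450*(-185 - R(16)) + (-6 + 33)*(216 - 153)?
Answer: 89901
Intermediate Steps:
-450*(-185 - R(16)) + (-6 + 33)*(216 - 153) = -450*(-185 - 1*11) + (-6 + 33)*(216 - 153) = -450*(-185 - 11) + 27*63 = -450*(-196) + 1701 = 88200 + 1701 = 89901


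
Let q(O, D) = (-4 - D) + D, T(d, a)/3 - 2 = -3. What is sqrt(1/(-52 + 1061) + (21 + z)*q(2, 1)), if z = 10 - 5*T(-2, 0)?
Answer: I*sqrt(187325895)/1009 ≈ 13.565*I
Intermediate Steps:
T(d, a) = -3 (T(d, a) = 6 + 3*(-3) = 6 - 9 = -3)
q(O, D) = -4
z = 25 (z = 10 - 5*(-3) = 10 + 15 = 25)
sqrt(1/(-52 + 1061) + (21 + z)*q(2, 1)) = sqrt(1/(-52 + 1061) + (21 + 25)*(-4)) = sqrt(1/1009 + 46*(-4)) = sqrt(1/1009 - 184) = sqrt(-185655/1009) = I*sqrt(187325895)/1009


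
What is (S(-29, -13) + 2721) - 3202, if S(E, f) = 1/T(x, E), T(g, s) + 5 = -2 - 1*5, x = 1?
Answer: -5773/12 ≈ -481.08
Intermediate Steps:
T(g, s) = -12 (T(g, s) = -5 + (-2 - 1*5) = -5 + (-2 - 5) = -5 - 7 = -12)
S(E, f) = -1/12 (S(E, f) = 1/(-12) = -1/12)
(S(-29, -13) + 2721) - 3202 = (-1/12 + 2721) - 3202 = 32651/12 - 3202 = -5773/12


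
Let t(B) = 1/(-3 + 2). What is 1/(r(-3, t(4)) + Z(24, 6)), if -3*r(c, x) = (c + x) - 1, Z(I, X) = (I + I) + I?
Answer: 3/221 ≈ 0.013575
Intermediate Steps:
Z(I, X) = 3*I (Z(I, X) = 2*I + I = 3*I)
t(B) = -1 (t(B) = 1/(-1) = -1)
r(c, x) = ⅓ - c/3 - x/3 (r(c, x) = -((c + x) - 1)/3 = -(-1 + c + x)/3 = ⅓ - c/3 - x/3)
1/(r(-3, t(4)) + Z(24, 6)) = 1/((⅓ - ⅓*(-3) - ⅓*(-1)) + 3*24) = 1/((⅓ + 1 + ⅓) + 72) = 1/(5/3 + 72) = 1/(221/3) = 3/221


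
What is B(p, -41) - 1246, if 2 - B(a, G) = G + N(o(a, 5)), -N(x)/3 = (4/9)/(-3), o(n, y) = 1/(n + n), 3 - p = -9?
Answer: -10831/9 ≈ -1203.4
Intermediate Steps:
p = 12 (p = 3 - 1*(-9) = 3 + 9 = 12)
o(n, y) = 1/(2*n)
N(x) = 4/9 (N(x) = -3*4/9/(-3) = -3*4*(⅑)*(-1)/3 = -4*(-1)/(3*3) = -3*(-4/27) = 4/9)
B(a, G) = 14/9 - G (B(a, G) = 2 - (G + 4/9) = 2 - (4/9 + G) = 2 + (-4/9 - G) = 14/9 - G)
B(p, -41) - 1246 = (14/9 - 1*(-41)) - 1246 = (14/9 + 41) - 1246 = 383/9 - 1246 = -10831/9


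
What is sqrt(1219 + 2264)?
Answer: 9*sqrt(43) ≈ 59.017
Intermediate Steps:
sqrt(1219 + 2264) = sqrt(3483) = 9*sqrt(43)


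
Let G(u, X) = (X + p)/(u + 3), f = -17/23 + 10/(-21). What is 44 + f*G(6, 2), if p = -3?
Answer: 191855/4347 ≈ 44.135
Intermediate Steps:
f = -587/483 (f = -17*1/23 + 10*(-1/21) = -17/23 - 10/21 = -587/483 ≈ -1.2153)
G(u, X) = (-3 + X)/(3 + u) (G(u, X) = (X - 3)/(u + 3) = (-3 + X)/(3 + u))
44 + f*G(6, 2) = 44 - 587*(-3 + 2)/(483*(3 + 6)) = 44 - 587*(-1)/(483*9) = 44 - 587*(-1)/4347 = 44 - 587/483*(-1/9) = 44 + 587/4347 = 191855/4347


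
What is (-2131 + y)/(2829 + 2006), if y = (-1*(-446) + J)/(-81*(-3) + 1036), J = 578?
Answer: -544905/1236793 ≈ -0.44058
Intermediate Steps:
y = 1024/1279 (y = (-1*(-446) + 578)/(-81*(-3) + 1036) = (446 + 578)/(243 + 1036) = 1024/1279 ≈ 0.80063)
(-2131 + y)/(2829 + 2006) = (-2131 + 1024/1279)/(2829 + 2006) = -2724525/1279/4835 = -2724525/1279*1/4835 = -544905/1236793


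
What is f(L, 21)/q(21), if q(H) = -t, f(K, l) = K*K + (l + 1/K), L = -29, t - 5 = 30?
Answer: -3571/145 ≈ -24.628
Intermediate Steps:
t = 35 (t = 5 + 30 = 35)
f(K, l) = l + 1/K + K² (f(K, l) = K² + (l + 1/K) = l + 1/K + K²)
q(H) = -35 (q(H) = -1*35 = -35)
f(L, 21)/q(21) = (21 + 1/(-29) + (-29)²)/(-35) = (21 - 1/29 + 841)*(-1/35) = (24997/29)*(-1/35) = -3571/145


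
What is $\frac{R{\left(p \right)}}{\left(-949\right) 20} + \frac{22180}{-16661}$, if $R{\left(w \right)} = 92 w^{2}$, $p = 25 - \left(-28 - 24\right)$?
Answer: $- \frac{2377254687}{79056445} \approx -30.07$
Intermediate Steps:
$p = 77$ ($p = 25 - \left(-28 - 24\right) = 25 - -52 = 25 + 52 = 77$)
$\frac{R{\left(p \right)}}{\left(-949\right) 20} + \frac{22180}{-16661} = \frac{92 \cdot 77^{2}}{\left(-949\right) 20} + \frac{22180}{-16661} = \frac{92 \cdot 5929}{-18980} + 22180 \left(- \frac{1}{16661}\right) = 545468 \left(- \frac{1}{18980}\right) - \frac{22180}{16661} = - \frac{136367}{4745} - \frac{22180}{16661} = - \frac{2377254687}{79056445}$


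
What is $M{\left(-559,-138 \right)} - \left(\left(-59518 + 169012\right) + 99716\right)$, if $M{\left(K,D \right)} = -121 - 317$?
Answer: $-209648$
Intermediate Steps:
$M{\left(K,D \right)} = -438$ ($M{\left(K,D \right)} = -121 - 317 = -438$)
$M{\left(-559,-138 \right)} - \left(\left(-59518 + 169012\right) + 99716\right) = -438 - \left(\left(-59518 + 169012\right) + 99716\right) = -438 - \left(109494 + 99716\right) = -438 - 209210 = -209648$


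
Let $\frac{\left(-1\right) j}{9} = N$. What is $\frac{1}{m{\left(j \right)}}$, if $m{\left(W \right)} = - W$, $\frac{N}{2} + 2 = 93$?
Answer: $\frac{1}{1638} \approx 0.0006105$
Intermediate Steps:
$N = 182$ ($N = -4 + 2 \cdot 93 = -4 + 186 = 182$)
$j = -1638$ ($j = \left(-9\right) 182 = -1638$)
$\frac{1}{m{\left(j \right)}} = \frac{1}{\left(-1\right) \left(-1638\right)} = \frac{1}{1638}$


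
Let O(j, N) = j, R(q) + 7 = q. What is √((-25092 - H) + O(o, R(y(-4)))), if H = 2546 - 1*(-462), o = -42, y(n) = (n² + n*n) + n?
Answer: I*√28142 ≈ 167.76*I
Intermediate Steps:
y(n) = n + 2*n² (y(n) = (n² + n²) + n = 2*n² + n = n + 2*n²)
R(q) = -7 + q
H = 3008 (H = 2546 + 462 = 3008)
√((-25092 - H) + O(o, R(y(-4)))) = √((-25092 - 1*3008) - 42) = √((-25092 - 3008) - 42) = √(-28100 - 42) = √(-28142) = I*√28142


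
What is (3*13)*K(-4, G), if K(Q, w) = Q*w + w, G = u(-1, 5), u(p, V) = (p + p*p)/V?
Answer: 0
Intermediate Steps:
u(p, V) = (p + p**2)/V
G = 0 (G = -1*(1 - 1)/5 = -1*1/5*0 = 0)
K(Q, w) = w + Q*w
(3*13)*K(-4, G) = (3*13)*(0*(1 - 4)) = 39*(0*(-3)) = 39*0 = 0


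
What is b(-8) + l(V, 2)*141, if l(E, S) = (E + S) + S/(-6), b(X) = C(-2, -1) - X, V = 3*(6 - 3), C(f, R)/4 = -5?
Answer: 1492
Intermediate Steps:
C(f, R) = -20 (C(f, R) = 4*(-5) = -20)
V = 9 (V = 3*3 = 9)
b(X) = -20 - X
l(E, S) = E + 5*S/6 (l(E, S) = (E + S) + S*(-⅙) = (E + S) - S/6 = E + 5*S/6)
b(-8) + l(V, 2)*141 = (-20 - 1*(-8)) + (9 + (⅚)*2)*141 = (-20 + 8) + (9 + 5/3)*141 = -12 + (32/3)*141 = -12 + 1504 = 1492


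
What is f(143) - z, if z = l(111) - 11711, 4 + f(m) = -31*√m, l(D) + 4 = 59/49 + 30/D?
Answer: 21229370/1813 - 31*√143 ≈ 11339.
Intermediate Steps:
l(D) = -137/49 + 30/D (l(D) = -4 + (59/49 + 30/D) = -137/49 + 30/D)
f(m) = -4 - 31*√m
z = -21236622/1813 (z = (-137/49 + 30/111) - 11711 = (-137/49 + 30*(1/111)) - 11711 = (-137/49 + 10/37) - 11711 = -4579/1813 - 11711 = -21236622/1813 ≈ -11714.)
f(143) - z = (-4 - 31*√143) - 1*(-21236622/1813) = (-4 - 31*√143) + 21236622/1813 = 21229370/1813 - 31*√143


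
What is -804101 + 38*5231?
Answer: -605323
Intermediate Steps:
-804101 + 38*5231 = -804101 + 198778 = -605323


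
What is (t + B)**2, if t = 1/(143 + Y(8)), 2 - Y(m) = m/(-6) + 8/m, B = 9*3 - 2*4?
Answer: 68674369/190096 ≈ 361.26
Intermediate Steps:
B = 19 (B = 27 - 8 = 19)
Y(m) = 2 - 8/m + m/6 (Y(m) = 2 - (m/(-6) + 8/m) = 2 - (m*(-1/6) + 8/m) = 2 - (-m/6 + 8/m) = 2 - (8/m - m/6) = 2 + (-8/m + m/6) = 2 - 8/m + m/6)
t = 3/436 (t = 1/(143 + (2 - 8/8 + (1/6)*8)) = 1/(143 + (2 - 8*1/8 + 4/3)) = 1/(143 + (2 - 1 + 4/3)) = 1/(143 + 7/3) = 1/(436/3) = 3/436 ≈ 0.0068807)
(t + B)**2 = (3/436 + 19)**2 = (8287/436)**2 = 68674369/190096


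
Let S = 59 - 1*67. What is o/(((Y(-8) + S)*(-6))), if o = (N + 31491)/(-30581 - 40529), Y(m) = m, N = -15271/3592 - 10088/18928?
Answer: -3430654093/743803773440 ≈ -0.0046123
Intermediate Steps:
N = -1563873/326872 (N = -15271*1/3592 - 10088*1/18928 = -15271/3592 - 97/182 = -1563873/326872 ≈ -4.7844)
S = -8 (S = 59 - 67 = -8)
o = -10291962279/23243867920 (o = (-1563873/326872 + 31491)/(-30581 - 40529) = (10291962279/326872)/(-71110) = (10291962279/326872)*(-1/71110) = -10291962279/23243867920 ≈ -0.44278)
o/(((Y(-8) + S)*(-6))) = -10291962279*(-1/(6*(-8 - 8)))/23243867920 = -10291962279/(23243867920*((-16*(-6)))) = -10291962279/23243867920/96 = -10291962279/23243867920*1/96 = -3430654093/743803773440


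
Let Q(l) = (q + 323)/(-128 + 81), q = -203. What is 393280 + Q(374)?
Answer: 18484040/47 ≈ 3.9328e+5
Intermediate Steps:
Q(l) = -120/47 (Q(l) = (-203 + 323)/(-128 + 81) = 120/(-47) = 120*(-1/47) = -120/47)
393280 + Q(374) = 393280 - 120/47 = 18484040/47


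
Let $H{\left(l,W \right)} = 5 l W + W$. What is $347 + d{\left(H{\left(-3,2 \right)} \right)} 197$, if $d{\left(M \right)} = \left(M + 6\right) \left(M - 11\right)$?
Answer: $169373$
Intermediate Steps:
$H{\left(l,W \right)} = W + 5 W l$ ($H{\left(l,W \right)} = 5 W l + W = W + 5 W l$)
$d{\left(M \right)} = \left(-11 + M\right) \left(6 + M\right)$ ($d{\left(M \right)} = \left(6 + M\right) \left(-11 + M\right) = \left(-11 + M\right) \left(6 + M\right)$)
$347 + d{\left(H{\left(-3,2 \right)} \right)} 197 = 347 + \left(-66 + \left(2 \left(1 + 5 \left(-3\right)\right)\right)^{2} - 5 \cdot 2 \left(1 + 5 \left(-3\right)\right)\right) 197 = 347 + \left(-66 + \left(2 \left(1 - 15\right)\right)^{2} - 5 \cdot 2 \left(1 - 15\right)\right) 197 = 347 + \left(-66 + \left(2 \left(-14\right)\right)^{2} - 5 \cdot 2 \left(-14\right)\right) 197 = 347 + \left(-66 + \left(-28\right)^{2} - -140\right) 197 = 347 + \left(-66 + 784 + 140\right) 197 = 347 + 858 \cdot 197 = 347 + 169026 = 169373$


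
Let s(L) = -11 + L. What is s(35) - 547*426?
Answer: -232998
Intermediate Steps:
s(35) - 547*426 = (-11 + 35) - 547*426 = 24 - 233022 = -232998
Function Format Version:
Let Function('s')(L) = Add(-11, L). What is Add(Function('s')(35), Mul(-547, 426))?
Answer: -232998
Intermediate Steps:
Add(Function('s')(35), Mul(-547, 426)) = Add(Add(-11, 35), Mul(-547, 426)) = Add(24, -233022) = -232998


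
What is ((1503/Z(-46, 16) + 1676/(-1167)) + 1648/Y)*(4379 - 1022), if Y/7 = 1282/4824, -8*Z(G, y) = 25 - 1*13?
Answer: -688772338482/1745443 ≈ -3.9461e+5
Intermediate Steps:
Z(G, y) = -3/2 (Z(G, y) = -(25 - 1*13)/8 = -(25 - 13)/8 = -⅛*12 = -3/2)
Y = 4487/2412 (Y = 7*(1282/4824) = 7*(1282*(1/4824)) = 7*(641/2412) = 4487/2412 ≈ 1.8603)
((1503/Z(-46, 16) + 1676/(-1167)) + 1648/Y)*(4379 - 1022) = ((1503/(-3/2) + 1676/(-1167)) + 1648/(4487/2412))*(4379 - 1022) = ((1503*(-⅔) + 1676*(-1/1167)) + 1648*(2412/4487))*3357 = ((-1002 - 1676/1167) + 3974976/4487)*3357 = (-1171010/1167 + 3974976/4487)*3357 = -615524878/5236329*3357 = -688772338482/1745443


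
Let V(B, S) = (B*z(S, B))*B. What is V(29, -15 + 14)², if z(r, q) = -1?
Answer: 707281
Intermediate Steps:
V(B, S) = -B² (V(B, S) = (B*(-1))*B = (-B)*B = -B²)
V(29, -15 + 14)² = (-1*29²)² = (-1*841)² = (-841)² = 707281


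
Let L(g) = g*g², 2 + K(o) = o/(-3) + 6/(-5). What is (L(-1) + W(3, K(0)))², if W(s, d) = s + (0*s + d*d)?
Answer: 93636/625 ≈ 149.82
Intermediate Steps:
K(o) = -16/5 - o/3 (K(o) = -2 + (o/(-3) + 6/(-5)) = -2 + (o*(-⅓) + 6*(-⅕)) = -2 + (-o/3 - 6/5) = -2 + (-6/5 - o/3) = -16/5 - o/3)
L(g) = g³
W(s, d) = s + d² (W(s, d) = s + (0 + d²) = s + d²)
(L(-1) + W(3, K(0)))² = ((-1)³ + (3 + (-16/5 - ⅓*0)²))² = (-1 + (3 + (-16/5 + 0)²))² = (-1 + (3 + (-16/5)²))² = (-1 + (3 + 256/25))² = (-1 + 331/25)² = (306/25)² = 93636/625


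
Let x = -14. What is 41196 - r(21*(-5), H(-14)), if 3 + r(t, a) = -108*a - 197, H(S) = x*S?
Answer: 62564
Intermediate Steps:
H(S) = -14*S
r(t, a) = -200 - 108*a (r(t, a) = -3 + (-108*a - 197) = -3 + (-197 - 108*a) = -200 - 108*a)
41196 - r(21*(-5), H(-14)) = 41196 - (-200 - (-1512)*(-14)) = 41196 - (-200 - 108*196) = 41196 - (-200 - 21168) = 41196 - 1*(-21368) = 41196 + 21368 = 62564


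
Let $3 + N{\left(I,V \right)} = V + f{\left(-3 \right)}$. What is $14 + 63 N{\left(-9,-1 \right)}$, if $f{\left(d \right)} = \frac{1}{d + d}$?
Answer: $- \frac{497}{2} \approx -248.5$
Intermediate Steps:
$f{\left(d \right)} = \frac{1}{2 d}$
$N{\left(I,V \right)} = - \frac{19}{6} + V$ ($N{\left(I,V \right)} = -3 + \left(V + \frac{1}{2 \left(-3\right)}\right) = -3 + \left(V + \frac{1}{2} \left(- \frac{1}{3}\right)\right) = -3 + \left(V - \frac{1}{6}\right) = -3 + \left(- \frac{1}{6} + V\right) = - \frac{19}{6} + V$)
$14 + 63 N{\left(-9,-1 \right)} = 14 + 63 \left(- \frac{19}{6} - 1\right) = 14 + 63 \left(- \frac{25}{6}\right) = 14 - \frac{525}{2} = - \frac{497}{2}$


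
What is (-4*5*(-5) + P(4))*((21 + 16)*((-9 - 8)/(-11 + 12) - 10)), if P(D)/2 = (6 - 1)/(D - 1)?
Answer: -103230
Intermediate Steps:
P(D) = 10/(-1 + D) (P(D) = 2*((6 - 1)/(D - 1)) = 2*(5/(-1 + D)) = 10/(-1 + D))
(-4*5*(-5) + P(4))*((21 + 16)*((-9 - 8)/(-11 + 12) - 10)) = (-4*5*(-5) + 10/(-1 + 4))*((21 + 16)*((-9 - 8)/(-11 + 12) - 10)) = (-20*(-5) + 10/3)*(37*(-17/1 - 10)) = (100 + 10*(⅓))*(37*(-17*1 - 10)) = (100 + 10/3)*(37*(-17 - 10)) = 310*(37*(-27))/3 = (310/3)*(-999) = -103230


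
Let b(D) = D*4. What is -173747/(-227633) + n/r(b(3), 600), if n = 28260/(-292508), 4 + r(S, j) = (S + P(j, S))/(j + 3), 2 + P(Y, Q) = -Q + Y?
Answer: 3431101955543/4313722680182 ≈ 0.79539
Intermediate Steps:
P(Y, Q) = -2 + Y - Q (P(Y, Q) = -2 + (-Q + Y) = -2 + (Y - Q) = -2 + Y - Q)
b(D) = 4*D
r(S, j) = -4 + (-2 + j)/(3 + j) (r(S, j) = -4 + (S + (-2 + j - S))/(j + 3) = -4 + (-2 + j)/(3 + j))
n = -7065/73127 (n = 28260*(-1/292508) = -7065/73127 ≈ -0.096613)
-173747/(-227633) + n/r(b(3), 600) = -173747/(-227633) - 7065*(3 + 600)/(-14 - 3*600)/73127 = -173747*(-1/227633) - 7065*603/(-14 - 1800)/73127 = 24821/32519 - 7065/(73127*((1/603)*(-1814))) = 24821/32519 - 7065/(73127*(-1814/603)) = 24821/32519 - 7065/73127*(-603/1814) = 24821/32519 + 4260195/132652378 = 3431101955543/4313722680182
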